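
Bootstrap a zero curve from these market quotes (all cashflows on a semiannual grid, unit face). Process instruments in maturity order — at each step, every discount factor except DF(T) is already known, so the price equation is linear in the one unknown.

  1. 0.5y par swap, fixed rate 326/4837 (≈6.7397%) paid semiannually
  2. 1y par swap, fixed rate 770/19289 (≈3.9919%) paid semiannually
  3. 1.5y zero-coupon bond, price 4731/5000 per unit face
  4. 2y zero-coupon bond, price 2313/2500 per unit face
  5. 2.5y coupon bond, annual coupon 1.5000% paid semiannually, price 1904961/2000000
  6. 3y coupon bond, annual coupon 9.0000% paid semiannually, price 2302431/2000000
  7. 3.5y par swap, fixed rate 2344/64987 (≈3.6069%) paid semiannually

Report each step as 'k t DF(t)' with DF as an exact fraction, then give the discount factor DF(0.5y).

1 1/2 4837/5000
2 1 1923/2000
3 3/2 4731/5000
4 2 2313/2500
5 5/2 9171/10000
6 3 1797/2000
7 7/2 2207/2500
DF(0.5y) = 4837/5000 ≈ 0.967400

step 1 [0.5y] swap r/2=163/4837: DF=(1 − 163/4837·(0))/(1+163/4837) = 4837/5000 ≈ 0.967400
step 2 [1y] swap r/2=385/19289: DF=(1 − 385/19289·(0.967400))/(1+385/19289) = 1923/2000 ≈ 0.961500
step 3 [1.5y] zero: DF = P = 4731/5000 ≈ 0.946200
step 4 [2y] zero: DF = P = 2313/2500 ≈ 0.925200
step 5 [2.5y] bond c/2=3/400: DF=(1904961/2000000 − 3/400·(0.967400+0.961500+0.946200+0.925200))/(1+3/400) = 9171/10000 ≈ 0.917100
step 6 [3y] bond c/2=9/200: DF=(2302431/2000000 − 9/200·(0.967400+0.961500+0.946200+0.925200+0.917100))/(1+9/200) = 1797/2000 ≈ 0.898500
step 7 [3.5y] swap r/2=1172/64987: DF=(1 − 1172/64987·(0.967400+0.961500+0.946200+0.925200+0.917100+0.898500))/(1+1172/64987) = 2207/2500 ≈ 0.882800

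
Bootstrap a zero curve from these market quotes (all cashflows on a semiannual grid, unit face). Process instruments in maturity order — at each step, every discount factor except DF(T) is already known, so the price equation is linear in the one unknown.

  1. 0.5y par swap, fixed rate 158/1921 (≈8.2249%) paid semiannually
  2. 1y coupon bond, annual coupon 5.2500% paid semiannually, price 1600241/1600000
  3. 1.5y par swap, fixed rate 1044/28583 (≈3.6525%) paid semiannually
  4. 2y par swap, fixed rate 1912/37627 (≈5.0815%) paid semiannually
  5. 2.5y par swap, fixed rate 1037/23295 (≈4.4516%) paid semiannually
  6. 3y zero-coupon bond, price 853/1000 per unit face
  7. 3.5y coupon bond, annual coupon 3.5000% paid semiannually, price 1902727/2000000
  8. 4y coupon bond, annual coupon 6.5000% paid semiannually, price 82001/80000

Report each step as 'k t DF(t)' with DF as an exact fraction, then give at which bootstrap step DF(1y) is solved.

step 1 [0.5y] swap r/2=79/1921: DF=(1 − 79/1921·(0))/(1+79/1921) = 1921/2000 ≈ 0.960500
step 2 [1y] bond c/2=21/800: DF=(1600241/1600000 − 21/800·(0.960500))/(1+21/800) = 19/20 ≈ 0.950000
step 3 [1.5y] swap r/2=522/28583: DF=(1 − 522/28583·(0.960500+0.950000))/(1+522/28583) = 4739/5000 ≈ 0.947800
step 4 [2y] swap r/2=956/37627: DF=(1 − 956/37627·(0.960500+0.950000+0.947800))/(1+956/37627) = 2261/2500 ≈ 0.904400
step 5 [2.5y] swap r/2=1037/46590: DF=(1 − 1037/46590·(0.960500+0.950000+0.947800+0.904400))/(1+1037/46590) = 8963/10000 ≈ 0.896300
step 6 [3y] zero: DF = P = 853/1000 ≈ 0.853000
step 7 [3.5y] bond c/2=7/400: DF=(1902727/2000000 − 7/400·(0.960500+0.950000+0.947800+0.904400+0.896300+0.853000))/(1+7/400) = 4201/5000 ≈ 0.840200
step 8 [4y] bond c/2=13/400: DF=(82001/80000 − 13/400·(0.960500+0.950000+0.947800+0.904400+0.896300+0.853000+0.840200))/(1+13/400) = 991/1250 ≈ 0.792800

1 1/2 1921/2000
2 1 19/20
3 3/2 4739/5000
4 2 2261/2500
5 5/2 8963/10000
6 3 853/1000
7 7/2 4201/5000
8 4 991/1250
DF(1y) is solved at step 2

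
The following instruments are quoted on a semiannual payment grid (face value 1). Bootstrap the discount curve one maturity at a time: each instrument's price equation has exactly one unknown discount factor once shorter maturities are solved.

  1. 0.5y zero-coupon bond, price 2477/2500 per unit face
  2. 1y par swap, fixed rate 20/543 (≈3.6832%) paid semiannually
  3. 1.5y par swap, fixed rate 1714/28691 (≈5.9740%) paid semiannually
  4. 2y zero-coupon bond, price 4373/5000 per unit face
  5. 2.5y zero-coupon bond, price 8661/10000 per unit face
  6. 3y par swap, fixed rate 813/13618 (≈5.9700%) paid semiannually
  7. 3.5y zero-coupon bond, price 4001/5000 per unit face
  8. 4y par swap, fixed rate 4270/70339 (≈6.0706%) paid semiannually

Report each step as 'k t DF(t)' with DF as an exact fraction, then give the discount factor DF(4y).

step 1 [0.5y] zero: DF = P = 2477/2500 ≈ 0.990800
step 2 [1y] swap r/2=10/543: DF=(1 − 10/543·(0.990800))/(1+10/543) = 241/250 ≈ 0.964000
step 3 [1.5y] swap r/2=857/28691: DF=(1 − 857/28691·(0.990800+0.964000))/(1+857/28691) = 9143/10000 ≈ 0.914300
step 4 [2y] zero: DF = P = 4373/5000 ≈ 0.874600
step 5 [2.5y] zero: DF = P = 8661/10000 ≈ 0.866100
step 6 [3y] swap r/2=813/27236: DF=(1 − 813/27236·(0.990800+0.964000+0.914300+0.874600+0.866100))/(1+813/27236) = 4187/5000 ≈ 0.837400
step 7 [3.5y] zero: DF = P = 4001/5000 ≈ 0.800200
step 8 [4y] swap r/2=2135/70339: DF=(1 − 2135/70339·(0.990800+0.964000+0.914300+0.874600+0.866100+0.837400+0.800200))/(1+2135/70339) = 1573/2000 ≈ 0.786500

1 1/2 2477/2500
2 1 241/250
3 3/2 9143/10000
4 2 4373/5000
5 5/2 8661/10000
6 3 4187/5000
7 7/2 4001/5000
8 4 1573/2000
DF(4y) = 1573/2000 ≈ 0.786500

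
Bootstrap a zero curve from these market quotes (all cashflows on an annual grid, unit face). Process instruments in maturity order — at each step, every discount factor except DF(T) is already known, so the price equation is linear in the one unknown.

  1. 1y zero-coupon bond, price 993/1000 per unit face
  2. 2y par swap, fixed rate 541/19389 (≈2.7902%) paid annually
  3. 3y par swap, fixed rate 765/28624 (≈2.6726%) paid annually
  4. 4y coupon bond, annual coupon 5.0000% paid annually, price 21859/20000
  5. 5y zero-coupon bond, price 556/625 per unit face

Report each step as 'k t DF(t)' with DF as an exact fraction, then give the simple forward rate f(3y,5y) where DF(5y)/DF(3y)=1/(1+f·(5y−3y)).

1 1 993/1000
2 2 9459/10000
3 3 1847/2000
4 4 4523/5000
5 5 556/625
f(3y,5y) = ((1847/2000)/(556/625) − 1)/(2) = 339/17792 ≈ 1.9054%

step 1 [1y] zero: DF = P = 993/1000 ≈ 0.993000
step 2 [2y] swap r/1=541/19389: DF=(1 − 541/19389·(0.993000))/(1+541/19389) = 9459/10000 ≈ 0.945900
step 3 [3y] swap r/1=765/28624: DF=(1 − 765/28624·(0.993000+0.945900))/(1+765/28624) = 1847/2000 ≈ 0.923500
step 4 [4y] bond c/1=1/20: DF=(21859/20000 − 1/20·(0.993000+0.945900+0.923500))/(1+1/20) = 4523/5000 ≈ 0.904600
step 5 [5y] zero: DF = P = 556/625 ≈ 0.889600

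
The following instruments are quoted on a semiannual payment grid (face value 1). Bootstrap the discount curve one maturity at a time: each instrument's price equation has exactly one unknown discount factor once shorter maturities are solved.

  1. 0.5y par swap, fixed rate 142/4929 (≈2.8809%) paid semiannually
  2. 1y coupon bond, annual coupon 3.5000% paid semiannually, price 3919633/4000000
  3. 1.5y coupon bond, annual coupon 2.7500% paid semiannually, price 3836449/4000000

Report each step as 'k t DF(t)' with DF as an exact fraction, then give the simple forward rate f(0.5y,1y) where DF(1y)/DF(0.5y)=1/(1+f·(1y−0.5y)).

step 1 [0.5y] swap r/2=71/4929: DF=(1 − 71/4929·(0))/(1+71/4929) = 4929/5000 ≈ 0.985800
step 2 [1y] bond c/2=7/400: DF=(3919633/4000000 − 7/400·(0.985800))/(1+7/400) = 9461/10000 ≈ 0.946100
step 3 [1.5y] bond c/2=11/800: DF=(3836449/4000000 − 11/800·(0.985800+0.946100))/(1+11/800) = 9199/10000 ≈ 0.919900

1 1/2 4929/5000
2 1 9461/10000
3 3/2 9199/10000
f(0.5y,1y) = ((4929/5000)/(9461/10000) − 1)/(1/2) = 794/9461 ≈ 8.3923%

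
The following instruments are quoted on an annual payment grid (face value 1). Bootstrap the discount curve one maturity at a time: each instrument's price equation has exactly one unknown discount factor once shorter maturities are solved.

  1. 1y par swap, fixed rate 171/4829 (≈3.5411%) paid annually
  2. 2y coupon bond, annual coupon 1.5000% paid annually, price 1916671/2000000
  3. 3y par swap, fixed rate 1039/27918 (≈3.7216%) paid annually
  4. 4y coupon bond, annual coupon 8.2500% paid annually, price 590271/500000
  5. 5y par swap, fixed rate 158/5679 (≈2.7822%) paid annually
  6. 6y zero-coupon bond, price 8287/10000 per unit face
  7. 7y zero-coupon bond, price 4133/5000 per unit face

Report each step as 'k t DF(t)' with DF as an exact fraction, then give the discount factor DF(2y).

1 1 4829/5000
2 2 9299/10000
3 3 8961/10000
4 4 4389/5000
5 5 546/625
6 6 8287/10000
7 7 4133/5000
DF(2y) = 9299/10000 ≈ 0.929900

step 1 [1y] swap r/1=171/4829: DF=(1 − 171/4829·(0))/(1+171/4829) = 4829/5000 ≈ 0.965800
step 2 [2y] bond c/1=3/200: DF=(1916671/2000000 − 3/200·(0.965800))/(1+3/200) = 9299/10000 ≈ 0.929900
step 3 [3y] swap r/1=1039/27918: DF=(1 − 1039/27918·(0.965800+0.929900))/(1+1039/27918) = 8961/10000 ≈ 0.896100
step 4 [4y] bond c/1=33/400: DF=(590271/500000 − 33/400·(0.965800+0.929900+0.896100))/(1+33/400) = 4389/5000 ≈ 0.877800
step 5 [5y] swap r/1=158/5679: DF=(1 − 158/5679·(0.965800+0.929900+0.896100+0.877800))/(1+158/5679) = 546/625 ≈ 0.873600
step 6 [6y] zero: DF = P = 8287/10000 ≈ 0.828700
step 7 [7y] zero: DF = P = 4133/5000 ≈ 0.826600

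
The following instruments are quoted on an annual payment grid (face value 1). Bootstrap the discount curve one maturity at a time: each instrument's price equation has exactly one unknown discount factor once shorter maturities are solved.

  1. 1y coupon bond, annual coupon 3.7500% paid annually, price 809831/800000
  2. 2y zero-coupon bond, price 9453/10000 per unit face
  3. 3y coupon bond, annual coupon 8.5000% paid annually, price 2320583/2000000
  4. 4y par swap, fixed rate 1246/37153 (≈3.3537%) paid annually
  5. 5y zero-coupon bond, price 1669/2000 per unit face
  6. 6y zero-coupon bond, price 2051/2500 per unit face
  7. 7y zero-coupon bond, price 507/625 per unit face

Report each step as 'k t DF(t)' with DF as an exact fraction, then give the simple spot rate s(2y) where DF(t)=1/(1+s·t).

step 1 [1y] bond c/1=3/80: DF=(809831/800000 − 3/80·(0))/(1+3/80) = 9757/10000 ≈ 0.975700
step 2 [2y] zero: DF = P = 9453/10000 ≈ 0.945300
step 3 [3y] bond c/1=17/200: DF=(2320583/2000000 − 17/200·(0.975700+0.945300))/(1+17/200) = 9189/10000 ≈ 0.918900
step 4 [4y] swap r/1=1246/37153: DF=(1 − 1246/37153·(0.975700+0.945300+0.918900))/(1+1246/37153) = 4377/5000 ≈ 0.875400
step 5 [5y] zero: DF = P = 1669/2000 ≈ 0.834500
step 6 [6y] zero: DF = P = 2051/2500 ≈ 0.820400
step 7 [7y] zero: DF = P = 507/625 ≈ 0.811200

1 1 9757/10000
2 2 9453/10000
3 3 9189/10000
4 4 4377/5000
5 5 1669/2000
6 6 2051/2500
7 7 507/625
s(2y) = (1/(9453/10000) − 1)/(2) = 547/18906 ≈ 2.8933%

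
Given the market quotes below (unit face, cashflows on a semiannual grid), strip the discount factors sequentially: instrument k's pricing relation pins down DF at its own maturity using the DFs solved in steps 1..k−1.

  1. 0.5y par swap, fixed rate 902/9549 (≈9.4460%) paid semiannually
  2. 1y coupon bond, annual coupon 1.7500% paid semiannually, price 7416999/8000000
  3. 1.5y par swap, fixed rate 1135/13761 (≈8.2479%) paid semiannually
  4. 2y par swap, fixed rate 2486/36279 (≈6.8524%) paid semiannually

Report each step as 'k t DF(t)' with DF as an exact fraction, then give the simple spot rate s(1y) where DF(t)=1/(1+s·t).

step 1 [0.5y] swap r/2=451/9549: DF=(1 − 451/9549·(0))/(1+451/9549) = 9549/10000 ≈ 0.954900
step 2 [1y] bond c/2=7/800: DF=(7416999/8000000 − 7/800·(0.954900))/(1+7/800) = 2277/2500 ≈ 0.910800
step 3 [1.5y] swap r/2=1135/27522: DF=(1 − 1135/27522·(0.954900+0.910800))/(1+1135/27522) = 1773/2000 ≈ 0.886500
step 4 [2y] swap r/2=1243/36279: DF=(1 − 1243/36279·(0.954900+0.910800+0.886500))/(1+1243/36279) = 8757/10000 ≈ 0.875700

1 1/2 9549/10000
2 1 2277/2500
3 3/2 1773/2000
4 2 8757/10000
s(1y) = (1/(2277/2500) − 1)/(1) = 223/2277 ≈ 9.7936%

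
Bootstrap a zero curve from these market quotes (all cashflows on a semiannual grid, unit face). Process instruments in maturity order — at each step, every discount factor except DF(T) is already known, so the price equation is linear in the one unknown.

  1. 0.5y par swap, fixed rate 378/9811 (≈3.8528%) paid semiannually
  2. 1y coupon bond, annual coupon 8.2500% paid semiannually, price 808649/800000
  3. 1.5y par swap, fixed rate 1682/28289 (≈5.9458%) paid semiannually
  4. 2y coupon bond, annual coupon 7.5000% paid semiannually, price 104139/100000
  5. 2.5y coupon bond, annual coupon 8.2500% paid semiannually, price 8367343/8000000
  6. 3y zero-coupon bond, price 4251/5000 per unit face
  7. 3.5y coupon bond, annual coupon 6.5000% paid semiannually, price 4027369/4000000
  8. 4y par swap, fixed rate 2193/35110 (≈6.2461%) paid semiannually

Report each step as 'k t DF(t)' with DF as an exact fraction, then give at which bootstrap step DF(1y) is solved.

step 1 [0.5y] swap r/2=189/9811: DF=(1 − 189/9811·(0))/(1+189/9811) = 9811/10000 ≈ 0.981100
step 2 [1y] bond c/2=33/800: DF=(808649/800000 − 33/800·(0.981100))/(1+33/800) = 9319/10000 ≈ 0.931900
step 3 [1.5y] swap r/2=841/28289: DF=(1 − 841/28289·(0.981100+0.931900))/(1+841/28289) = 9159/10000 ≈ 0.915900
step 4 [2y] bond c/2=3/80: DF=(104139/100000 − 3/80·(0.981100+0.931900+0.915900))/(1+3/80) = 1803/2000 ≈ 0.901500
step 5 [2.5y] bond c/2=33/800: DF=(8367343/8000000 − 33/800·(0.981100+0.931900+0.915900+0.901500))/(1+33/800) = 8567/10000 ≈ 0.856700
step 6 [3y] zero: DF = P = 4251/5000 ≈ 0.850200
step 7 [3.5y] bond c/2=13/400: DF=(4027369/4000000 − 13/400·(0.981100+0.931900+0.915900+0.901500+0.856700+0.850200))/(1+13/400) = 201/250 ≈ 0.804000
step 8 [4y] swap r/2=2193/70220: DF=(1 − 2193/70220·(0.981100+0.931900+0.915900+0.901500+0.856700+0.850200+0.804000))/(1+2193/70220) = 7807/10000 ≈ 0.780700

1 1/2 9811/10000
2 1 9319/10000
3 3/2 9159/10000
4 2 1803/2000
5 5/2 8567/10000
6 3 4251/5000
7 7/2 201/250
8 4 7807/10000
DF(1y) is solved at step 2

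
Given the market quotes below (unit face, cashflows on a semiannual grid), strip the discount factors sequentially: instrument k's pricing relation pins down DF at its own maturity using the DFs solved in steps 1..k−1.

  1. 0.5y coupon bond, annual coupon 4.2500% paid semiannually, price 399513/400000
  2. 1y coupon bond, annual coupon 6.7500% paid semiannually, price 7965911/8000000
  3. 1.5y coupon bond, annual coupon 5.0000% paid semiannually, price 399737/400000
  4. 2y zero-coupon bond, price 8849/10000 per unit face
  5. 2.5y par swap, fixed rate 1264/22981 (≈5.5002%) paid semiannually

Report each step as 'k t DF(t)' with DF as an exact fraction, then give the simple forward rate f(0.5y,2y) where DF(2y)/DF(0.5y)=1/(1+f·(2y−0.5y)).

1 1/2 489/500
2 1 9313/10000
3 3/2 2321/2500
4 2 8849/10000
5 5/2 546/625
f(0.5y,2y) = ((489/500)/(8849/10000) − 1)/(3/2) = 1862/26547 ≈ 7.0140%

step 1 [0.5y] bond c/2=17/800: DF=(399513/400000 − 17/800·(0))/(1+17/800) = 489/500 ≈ 0.978000
step 2 [1y] bond c/2=27/800: DF=(7965911/8000000 − 27/800·(0.978000))/(1+27/800) = 9313/10000 ≈ 0.931300
step 3 [1.5y] bond c/2=1/40: DF=(399737/400000 − 1/40·(0.978000+0.931300))/(1+1/40) = 2321/2500 ≈ 0.928400
step 4 [2y] zero: DF = P = 8849/10000 ≈ 0.884900
step 5 [2.5y] swap r/2=632/22981: DF=(1 − 632/22981·(0.978000+0.931300+0.928400+0.884900))/(1+632/22981) = 546/625 ≈ 0.873600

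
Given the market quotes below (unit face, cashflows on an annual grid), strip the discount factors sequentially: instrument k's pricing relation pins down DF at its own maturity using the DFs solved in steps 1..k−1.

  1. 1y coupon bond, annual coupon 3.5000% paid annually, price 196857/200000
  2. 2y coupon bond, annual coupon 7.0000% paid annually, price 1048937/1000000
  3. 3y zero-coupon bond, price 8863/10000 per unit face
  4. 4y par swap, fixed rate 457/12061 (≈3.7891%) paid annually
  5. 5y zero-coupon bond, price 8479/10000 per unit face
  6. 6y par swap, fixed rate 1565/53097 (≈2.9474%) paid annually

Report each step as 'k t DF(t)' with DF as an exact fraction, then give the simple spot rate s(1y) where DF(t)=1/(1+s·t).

1 1 951/1000
2 2 9181/10000
3 3 8863/10000
4 4 8629/10000
5 5 8479/10000
6 6 1687/2000
s(1y) = (1/(951/1000) − 1)/(1) = 49/951 ≈ 5.1525%

step 1 [1y] bond c/1=7/200: DF=(196857/200000 − 7/200·(0))/(1+7/200) = 951/1000 ≈ 0.951000
step 2 [2y] bond c/1=7/100: DF=(1048937/1000000 − 7/100·(0.951000))/(1+7/100) = 9181/10000 ≈ 0.918100
step 3 [3y] zero: DF = P = 8863/10000 ≈ 0.886300
step 4 [4y] swap r/1=457/12061: DF=(1 − 457/12061·(0.951000+0.918100+0.886300))/(1+457/12061) = 8629/10000 ≈ 0.862900
step 5 [5y] zero: DF = P = 8479/10000 ≈ 0.847900
step 6 [6y] swap r/1=1565/53097: DF=(1 − 1565/53097·(0.951000+0.918100+0.886300+0.862900+0.847900))/(1+1565/53097) = 1687/2000 ≈ 0.843500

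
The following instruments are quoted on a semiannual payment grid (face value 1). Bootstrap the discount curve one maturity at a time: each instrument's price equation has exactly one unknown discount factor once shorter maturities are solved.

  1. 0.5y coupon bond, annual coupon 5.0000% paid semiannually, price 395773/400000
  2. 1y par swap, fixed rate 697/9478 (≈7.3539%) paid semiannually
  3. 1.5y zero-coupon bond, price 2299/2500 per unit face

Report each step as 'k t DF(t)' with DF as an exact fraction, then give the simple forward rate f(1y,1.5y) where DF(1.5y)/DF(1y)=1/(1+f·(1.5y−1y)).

step 1 [0.5y] bond c/2=1/40: DF=(395773/400000 − 1/40·(0))/(1+1/40) = 9653/10000 ≈ 0.965300
step 2 [1y] swap r/2=697/18956: DF=(1 − 697/18956·(0.965300))/(1+697/18956) = 9303/10000 ≈ 0.930300
step 3 [1.5y] zero: DF = P = 2299/2500 ≈ 0.919600

1 1/2 9653/10000
2 1 9303/10000
3 3/2 2299/2500
f(1y,1.5y) = ((9303/10000)/(2299/2500) − 1)/(1/2) = 107/4598 ≈ 2.3271%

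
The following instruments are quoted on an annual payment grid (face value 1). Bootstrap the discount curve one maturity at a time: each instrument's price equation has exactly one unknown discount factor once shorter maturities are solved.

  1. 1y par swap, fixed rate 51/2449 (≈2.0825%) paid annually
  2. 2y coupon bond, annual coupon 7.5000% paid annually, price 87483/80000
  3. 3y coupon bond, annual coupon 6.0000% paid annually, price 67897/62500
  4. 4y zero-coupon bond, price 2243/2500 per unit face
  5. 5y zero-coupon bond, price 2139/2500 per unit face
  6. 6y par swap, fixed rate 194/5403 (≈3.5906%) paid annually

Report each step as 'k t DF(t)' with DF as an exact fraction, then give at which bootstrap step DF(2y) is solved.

1 1 2449/2500
2 2 9489/10000
3 3 9157/10000
4 4 2243/2500
5 5 2139/2500
6 6 403/500
DF(2y) is solved at step 2

step 1 [1y] swap r/1=51/2449: DF=(1 − 51/2449·(0))/(1+51/2449) = 2449/2500 ≈ 0.979600
step 2 [2y] bond c/1=3/40: DF=(87483/80000 − 3/40·(0.979600))/(1+3/40) = 9489/10000 ≈ 0.948900
step 3 [3y] bond c/1=3/50: DF=(67897/62500 − 3/50·(0.979600+0.948900))/(1+3/50) = 9157/10000 ≈ 0.915700
step 4 [4y] zero: DF = P = 2243/2500 ≈ 0.897200
step 5 [5y] zero: DF = P = 2139/2500 ≈ 0.855600
step 6 [6y] swap r/1=194/5403: DF=(1 − 194/5403·(0.979600+0.948900+0.915700+0.897200+0.855600))/(1+194/5403) = 403/500 ≈ 0.806000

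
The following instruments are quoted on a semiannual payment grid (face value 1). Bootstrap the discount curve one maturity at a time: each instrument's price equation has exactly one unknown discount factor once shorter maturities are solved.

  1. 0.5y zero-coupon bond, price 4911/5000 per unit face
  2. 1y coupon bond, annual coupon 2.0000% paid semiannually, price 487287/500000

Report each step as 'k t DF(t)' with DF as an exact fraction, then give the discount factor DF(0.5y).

1 1/2 4911/5000
2 1 597/625
DF(0.5y) = 4911/5000 ≈ 0.982200

step 1 [0.5y] zero: DF = P = 4911/5000 ≈ 0.982200
step 2 [1y] bond c/2=1/100: DF=(487287/500000 − 1/100·(0.982200))/(1+1/100) = 597/625 ≈ 0.955200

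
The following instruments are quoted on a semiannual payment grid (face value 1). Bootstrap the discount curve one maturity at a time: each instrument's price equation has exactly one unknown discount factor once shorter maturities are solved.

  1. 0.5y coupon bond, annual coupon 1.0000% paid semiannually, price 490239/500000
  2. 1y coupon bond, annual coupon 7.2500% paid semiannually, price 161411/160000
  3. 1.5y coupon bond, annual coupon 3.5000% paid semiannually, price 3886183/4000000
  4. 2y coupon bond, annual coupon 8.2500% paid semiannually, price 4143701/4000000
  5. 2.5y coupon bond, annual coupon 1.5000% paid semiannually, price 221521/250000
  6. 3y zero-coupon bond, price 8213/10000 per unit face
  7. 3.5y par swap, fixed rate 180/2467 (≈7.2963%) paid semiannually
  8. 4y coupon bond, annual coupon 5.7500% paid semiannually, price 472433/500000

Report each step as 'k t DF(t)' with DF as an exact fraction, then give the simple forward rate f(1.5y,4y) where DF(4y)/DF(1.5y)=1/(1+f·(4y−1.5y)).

step 1 [0.5y] bond c/2=1/200: DF=(490239/500000 − 1/200·(0))/(1+1/200) = 2439/2500 ≈ 0.975600
step 2 [1y] bond c/2=29/800: DF=(161411/160000 − 29/800·(0.975600))/(1+29/800) = 4697/5000 ≈ 0.939400
step 3 [1.5y] bond c/2=7/400: DF=(3886183/4000000 − 7/400·(0.975600+0.939400))/(1+7/400) = 9219/10000 ≈ 0.921900
step 4 [2y] bond c/2=33/800: DF=(4143701/4000000 − 33/800·(0.975600+0.939400+0.921900))/(1+33/800) = 353/400 ≈ 0.882500
step 5 [2.5y] bond c/2=3/400: DF=(221521/250000 − 3/400·(0.975600+0.939400+0.921900+0.882500))/(1+3/400) = 4259/5000 ≈ 0.851800
step 6 [3y] zero: DF = P = 8213/10000 ≈ 0.821300
step 7 [3.5y] swap r/2=90/2467: DF=(1 − 90/2467·(0.975600+0.939400+0.921900+0.882500+0.851800+0.821300))/(1+90/2467) = 31/40 ≈ 0.775000
step 8 [4y] bond c/2=23/800: DF=(472433/500000 − 23/800·(0.975600+0.939400+0.921900+0.882500+0.851800+0.821300+0.775000))/(1+23/800) = 7461/10000 ≈ 0.746100

1 1/2 2439/2500
2 1 4697/5000
3 3/2 9219/10000
4 2 353/400
5 5/2 4259/5000
6 3 8213/10000
7 7/2 31/40
8 4 7461/10000
f(1.5y,4y) = ((9219/10000)/(7461/10000) − 1)/(5/2) = 1172/12435 ≈ 9.4250%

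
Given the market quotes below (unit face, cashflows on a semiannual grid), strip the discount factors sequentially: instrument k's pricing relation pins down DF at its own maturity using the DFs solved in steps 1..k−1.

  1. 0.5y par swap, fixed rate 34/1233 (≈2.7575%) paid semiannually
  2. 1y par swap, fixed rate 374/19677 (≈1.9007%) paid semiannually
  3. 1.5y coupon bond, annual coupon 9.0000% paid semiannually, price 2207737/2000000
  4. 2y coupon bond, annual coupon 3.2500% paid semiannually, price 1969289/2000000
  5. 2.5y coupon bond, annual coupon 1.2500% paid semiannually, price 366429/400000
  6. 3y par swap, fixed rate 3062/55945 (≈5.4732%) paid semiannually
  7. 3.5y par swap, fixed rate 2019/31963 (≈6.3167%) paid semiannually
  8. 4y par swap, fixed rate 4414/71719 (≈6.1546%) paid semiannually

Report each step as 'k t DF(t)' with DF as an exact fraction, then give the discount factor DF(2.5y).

step 1 [0.5y] swap r/2=17/1233: DF=(1 − 17/1233·(0))/(1+17/1233) = 1233/1250 ≈ 0.986400
step 2 [1y] swap r/2=187/19677: DF=(1 − 187/19677·(0.986400))/(1+187/19677) = 9813/10000 ≈ 0.981300
step 3 [1.5y] bond c/2=9/200: DF=(2207737/2000000 − 9/200·(0.986400+0.981300))/(1+9/200) = 2429/2500 ≈ 0.971600
step 4 [2y] bond c/2=13/800: DF=(1969289/2000000 − 13/800·(0.986400+0.981300+0.971600))/(1+13/800) = 9219/10000 ≈ 0.921900
step 5 [2.5y] bond c/2=1/160: DF=(366429/400000 − 1/160·(0.986400+0.981300+0.971600+0.921900))/(1+1/160) = 554/625 ≈ 0.886400
step 6 [3y] swap r/2=1531/55945: DF=(1 − 1531/55945·(0.986400+0.981300+0.971600+0.921900+0.886400))/(1+1531/55945) = 8469/10000 ≈ 0.846900
step 7 [3.5y] swap r/2=2019/63926: DF=(1 − 2019/63926·(0.986400+0.981300+0.971600+0.921900+0.886400+0.846900))/(1+2019/63926) = 7981/10000 ≈ 0.798100
step 8 [4y] swap r/2=2207/71719: DF=(1 − 2207/71719·(0.986400+0.981300+0.971600+0.921900+0.886400+0.846900+0.798100))/(1+2207/71719) = 7793/10000 ≈ 0.779300

1 1/2 1233/1250
2 1 9813/10000
3 3/2 2429/2500
4 2 9219/10000
5 5/2 554/625
6 3 8469/10000
7 7/2 7981/10000
8 4 7793/10000
DF(2.5y) = 554/625 ≈ 0.886400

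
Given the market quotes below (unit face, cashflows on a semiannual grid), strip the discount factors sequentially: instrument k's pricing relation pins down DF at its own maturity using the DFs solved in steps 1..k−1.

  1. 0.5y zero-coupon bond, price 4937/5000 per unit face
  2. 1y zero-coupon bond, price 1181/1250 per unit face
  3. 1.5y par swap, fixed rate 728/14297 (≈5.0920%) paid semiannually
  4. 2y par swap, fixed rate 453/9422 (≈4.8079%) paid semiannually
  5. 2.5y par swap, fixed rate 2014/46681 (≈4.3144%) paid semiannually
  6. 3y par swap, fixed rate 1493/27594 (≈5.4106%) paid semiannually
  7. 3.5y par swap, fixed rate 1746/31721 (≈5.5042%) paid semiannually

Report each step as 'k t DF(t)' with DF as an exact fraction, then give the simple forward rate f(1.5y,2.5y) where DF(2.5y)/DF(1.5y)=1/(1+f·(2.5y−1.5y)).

1 1/2 4937/5000
2 1 1181/1250
3 3/2 1159/1250
4 2 4547/5000
5 5/2 8993/10000
6 3 8507/10000
7 7/2 4127/5000
f(1.5y,2.5y) = ((1159/1250)/(8993/10000) − 1)/(1) = 279/8993 ≈ 3.1024%

step 1 [0.5y] zero: DF = P = 4937/5000 ≈ 0.987400
step 2 [1y] zero: DF = P = 1181/1250 ≈ 0.944800
step 3 [1.5y] swap r/2=364/14297: DF=(1 − 364/14297·(0.987400+0.944800))/(1+364/14297) = 1159/1250 ≈ 0.927200
step 4 [2y] swap r/2=453/18844: DF=(1 − 453/18844·(0.987400+0.944800+0.927200))/(1+453/18844) = 4547/5000 ≈ 0.909400
step 5 [2.5y] swap r/2=1007/46681: DF=(1 − 1007/46681·(0.987400+0.944800+0.927200+0.909400))/(1+1007/46681) = 8993/10000 ≈ 0.899300
step 6 [3y] swap r/2=1493/55188: DF=(1 − 1493/55188·(0.987400+0.944800+0.927200+0.909400+0.899300))/(1+1493/55188) = 8507/10000 ≈ 0.850700
step 7 [3.5y] swap r/2=873/31721: DF=(1 − 873/31721·(0.987400+0.944800+0.927200+0.909400+0.899300+0.850700))/(1+873/31721) = 4127/5000 ≈ 0.825400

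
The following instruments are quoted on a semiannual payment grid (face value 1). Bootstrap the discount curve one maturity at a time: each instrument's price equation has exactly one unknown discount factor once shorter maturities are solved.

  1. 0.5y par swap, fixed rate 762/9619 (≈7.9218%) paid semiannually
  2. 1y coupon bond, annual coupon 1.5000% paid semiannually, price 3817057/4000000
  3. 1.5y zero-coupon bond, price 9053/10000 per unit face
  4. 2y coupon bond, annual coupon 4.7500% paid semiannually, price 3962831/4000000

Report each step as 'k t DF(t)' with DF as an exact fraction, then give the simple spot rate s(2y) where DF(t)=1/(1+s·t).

step 1 [0.5y] swap r/2=381/9619: DF=(1 − 381/9619·(0))/(1+381/9619) = 9619/10000 ≈ 0.961900
step 2 [1y] bond c/2=3/400: DF=(3817057/4000000 − 3/400·(0.961900))/(1+3/400) = 47/50 ≈ 0.940000
step 3 [1.5y] zero: DF = P = 9053/10000 ≈ 0.905300
step 4 [2y] bond c/2=19/800: DF=(3962831/4000000 − 19/800·(0.961900+0.940000+0.905300))/(1+19/800) = 4513/5000 ≈ 0.902600

1 1/2 9619/10000
2 1 47/50
3 3/2 9053/10000
4 2 4513/5000
s(2y) = (1/(4513/5000) − 1)/(2) = 487/9026 ≈ 5.3955%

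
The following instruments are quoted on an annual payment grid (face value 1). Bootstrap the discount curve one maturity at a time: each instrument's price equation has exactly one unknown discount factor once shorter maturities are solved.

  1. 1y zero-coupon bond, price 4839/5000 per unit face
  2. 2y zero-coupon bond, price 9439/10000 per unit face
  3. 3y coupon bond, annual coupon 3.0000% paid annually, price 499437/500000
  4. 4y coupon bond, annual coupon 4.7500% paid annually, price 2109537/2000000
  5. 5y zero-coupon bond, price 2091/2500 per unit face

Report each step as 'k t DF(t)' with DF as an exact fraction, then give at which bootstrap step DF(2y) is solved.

1 1 4839/5000
2 2 9439/10000
3 3 9141/10000
4 4 2197/2500
5 5 2091/2500
DF(2y) is solved at step 2

step 1 [1y] zero: DF = P = 4839/5000 ≈ 0.967800
step 2 [2y] zero: DF = P = 9439/10000 ≈ 0.943900
step 3 [3y] bond c/1=3/100: DF=(499437/500000 − 3/100·(0.967800+0.943900))/(1+3/100) = 9141/10000 ≈ 0.914100
step 4 [4y] bond c/1=19/400: DF=(2109537/2000000 − 19/400·(0.967800+0.943900+0.914100))/(1+19/400) = 2197/2500 ≈ 0.878800
step 5 [5y] zero: DF = P = 2091/2500 ≈ 0.836400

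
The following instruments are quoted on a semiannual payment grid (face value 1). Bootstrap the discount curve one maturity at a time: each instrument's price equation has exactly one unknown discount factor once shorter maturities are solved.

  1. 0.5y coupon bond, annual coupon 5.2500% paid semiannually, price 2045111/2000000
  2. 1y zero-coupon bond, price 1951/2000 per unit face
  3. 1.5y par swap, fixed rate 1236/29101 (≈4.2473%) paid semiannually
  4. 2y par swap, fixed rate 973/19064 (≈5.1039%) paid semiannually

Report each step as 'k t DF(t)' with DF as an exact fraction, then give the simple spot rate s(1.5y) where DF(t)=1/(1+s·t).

1 1/2 2491/2500
2 1 1951/2000
3 3/2 4691/5000
4 2 9027/10000
s(1.5y) = (1/(4691/5000) − 1)/(3/2) = 206/4691 ≈ 4.3914%

step 1 [0.5y] bond c/2=21/800: DF=(2045111/2000000 − 21/800·(0))/(1+21/800) = 2491/2500 ≈ 0.996400
step 2 [1y] zero: DF = P = 1951/2000 ≈ 0.975500
step 3 [1.5y] swap r/2=618/29101: DF=(1 − 618/29101·(0.996400+0.975500))/(1+618/29101) = 4691/5000 ≈ 0.938200
step 4 [2y] swap r/2=973/38128: DF=(1 − 973/38128·(0.996400+0.975500+0.938200))/(1+973/38128) = 9027/10000 ≈ 0.902700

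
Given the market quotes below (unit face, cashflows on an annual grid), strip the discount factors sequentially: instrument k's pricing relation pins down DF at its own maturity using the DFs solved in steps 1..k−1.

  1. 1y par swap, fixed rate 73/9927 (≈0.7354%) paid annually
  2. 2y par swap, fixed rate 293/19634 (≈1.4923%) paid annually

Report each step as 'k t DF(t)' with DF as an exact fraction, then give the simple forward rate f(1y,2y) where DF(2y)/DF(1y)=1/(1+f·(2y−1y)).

step 1 [1y] swap r/1=73/9927: DF=(1 − 73/9927·(0))/(1+73/9927) = 9927/10000 ≈ 0.992700
step 2 [2y] swap r/1=293/19634: DF=(1 − 293/19634·(0.992700))/(1+293/19634) = 9707/10000 ≈ 0.970700

1 1 9927/10000
2 2 9707/10000
f(1y,2y) = ((9927/10000)/(9707/10000) − 1)/(1) = 220/9707 ≈ 2.2664%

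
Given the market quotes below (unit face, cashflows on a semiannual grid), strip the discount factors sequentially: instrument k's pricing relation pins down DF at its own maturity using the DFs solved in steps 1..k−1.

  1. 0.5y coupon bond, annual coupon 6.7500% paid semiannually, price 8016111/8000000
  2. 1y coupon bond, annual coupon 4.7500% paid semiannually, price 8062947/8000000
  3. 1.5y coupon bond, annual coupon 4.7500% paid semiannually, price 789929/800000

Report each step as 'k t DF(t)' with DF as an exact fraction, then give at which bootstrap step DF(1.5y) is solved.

1 1/2 9693/10000
2 1 481/500
3 3/2 9197/10000
DF(1.5y) is solved at step 3

step 1 [0.5y] bond c/2=27/800: DF=(8016111/8000000 − 27/800·(0))/(1+27/800) = 9693/10000 ≈ 0.969300
step 2 [1y] bond c/2=19/800: DF=(8062947/8000000 − 19/800·(0.969300))/(1+19/800) = 481/500 ≈ 0.962000
step 3 [1.5y] bond c/2=19/800: DF=(789929/800000 − 19/800·(0.969300+0.962000))/(1+19/800) = 9197/10000 ≈ 0.919700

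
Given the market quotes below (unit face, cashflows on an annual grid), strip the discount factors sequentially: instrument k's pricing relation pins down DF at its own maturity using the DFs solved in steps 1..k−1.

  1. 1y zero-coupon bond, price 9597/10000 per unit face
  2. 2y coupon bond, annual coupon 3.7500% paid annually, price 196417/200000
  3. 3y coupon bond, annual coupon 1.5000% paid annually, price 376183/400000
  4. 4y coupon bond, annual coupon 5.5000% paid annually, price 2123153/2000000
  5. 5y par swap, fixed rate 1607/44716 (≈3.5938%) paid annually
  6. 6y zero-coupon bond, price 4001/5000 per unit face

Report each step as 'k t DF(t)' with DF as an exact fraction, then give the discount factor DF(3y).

step 1 [1y] zero: DF = P = 9597/10000 ≈ 0.959700
step 2 [2y] bond c/1=3/80: DF=(196417/200000 − 3/80·(0.959700))/(1+3/80) = 9119/10000 ≈ 0.911900
step 3 [3y] bond c/1=3/200: DF=(376183/400000 − 3/200·(0.959700+0.911900))/(1+3/200) = 8989/10000 ≈ 0.898900
step 4 [4y] bond c/1=11/200: DF=(2123153/2000000 − 11/200·(0.959700+0.911900+0.898900))/(1+11/200) = 4309/5000 ≈ 0.861800
step 5 [5y] swap r/1=1607/44716: DF=(1 − 1607/44716·(0.959700+0.911900+0.898900+0.861800))/(1+1607/44716) = 8393/10000 ≈ 0.839300
step 6 [6y] zero: DF = P = 4001/5000 ≈ 0.800200

1 1 9597/10000
2 2 9119/10000
3 3 8989/10000
4 4 4309/5000
5 5 8393/10000
6 6 4001/5000
DF(3y) = 8989/10000 ≈ 0.898900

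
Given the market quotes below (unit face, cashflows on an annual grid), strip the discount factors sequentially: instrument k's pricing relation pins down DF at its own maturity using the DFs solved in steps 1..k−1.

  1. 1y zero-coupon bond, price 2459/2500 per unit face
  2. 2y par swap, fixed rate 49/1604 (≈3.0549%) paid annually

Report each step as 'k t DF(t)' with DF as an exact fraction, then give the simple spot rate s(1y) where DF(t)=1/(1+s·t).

step 1 [1y] zero: DF = P = 2459/2500 ≈ 0.983600
step 2 [2y] swap r/1=49/1604: DF=(1 − 49/1604·(0.983600))/(1+49/1604) = 2353/2500 ≈ 0.941200

1 1 2459/2500
2 2 2353/2500
s(1y) = (1/(2459/2500) − 1)/(1) = 41/2459 ≈ 1.6673%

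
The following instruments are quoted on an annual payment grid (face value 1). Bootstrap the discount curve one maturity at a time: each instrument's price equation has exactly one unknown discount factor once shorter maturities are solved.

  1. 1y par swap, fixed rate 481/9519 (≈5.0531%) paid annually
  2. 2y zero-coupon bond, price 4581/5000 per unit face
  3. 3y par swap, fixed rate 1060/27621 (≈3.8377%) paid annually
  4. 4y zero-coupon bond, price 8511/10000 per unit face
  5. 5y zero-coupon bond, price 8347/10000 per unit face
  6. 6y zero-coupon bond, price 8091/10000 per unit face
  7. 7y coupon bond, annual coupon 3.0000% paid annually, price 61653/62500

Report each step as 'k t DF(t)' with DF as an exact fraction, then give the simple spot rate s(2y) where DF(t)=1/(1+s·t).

step 1 [1y] swap r/1=481/9519: DF=(1 − 481/9519·(0))/(1+481/9519) = 9519/10000 ≈ 0.951900
step 2 [2y] zero: DF = P = 4581/5000 ≈ 0.916200
step 3 [3y] swap r/1=1060/27621: DF=(1 − 1060/27621·(0.951900+0.916200))/(1+1060/27621) = 447/500 ≈ 0.894000
step 4 [4y] zero: DF = P = 8511/10000 ≈ 0.851100
step 5 [5y] zero: DF = P = 8347/10000 ≈ 0.834700
step 6 [6y] zero: DF = P = 8091/10000 ≈ 0.809100
step 7 [7y] bond c/1=3/100: DF=(61653/62500 − 3/100·(0.951900+0.916200+0.894000+0.851100+0.834700+0.809100))/(1+3/100) = 4023/5000 ≈ 0.804600

1 1 9519/10000
2 2 4581/5000
3 3 447/500
4 4 8511/10000
5 5 8347/10000
6 6 8091/10000
7 7 4023/5000
s(2y) = (1/(4581/5000) − 1)/(2) = 419/9162 ≈ 4.5732%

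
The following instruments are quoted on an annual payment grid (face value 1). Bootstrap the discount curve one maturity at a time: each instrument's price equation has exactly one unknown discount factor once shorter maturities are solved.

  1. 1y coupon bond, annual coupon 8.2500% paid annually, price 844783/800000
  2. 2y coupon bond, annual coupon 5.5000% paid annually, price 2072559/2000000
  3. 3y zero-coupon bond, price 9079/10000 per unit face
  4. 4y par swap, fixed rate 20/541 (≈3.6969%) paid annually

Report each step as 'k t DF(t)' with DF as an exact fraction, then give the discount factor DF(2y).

1 1 1951/2000
2 2 4657/5000
3 3 9079/10000
4 4 108/125
DF(2y) = 4657/5000 ≈ 0.931400

step 1 [1y] bond c/1=33/400: DF=(844783/800000 − 33/400·(0))/(1+33/400) = 1951/2000 ≈ 0.975500
step 2 [2y] bond c/1=11/200: DF=(2072559/2000000 − 11/200·(0.975500))/(1+11/200) = 4657/5000 ≈ 0.931400
step 3 [3y] zero: DF = P = 9079/10000 ≈ 0.907900
step 4 [4y] swap r/1=20/541: DF=(1 − 20/541·(0.975500+0.931400+0.907900))/(1+20/541) = 108/125 ≈ 0.864000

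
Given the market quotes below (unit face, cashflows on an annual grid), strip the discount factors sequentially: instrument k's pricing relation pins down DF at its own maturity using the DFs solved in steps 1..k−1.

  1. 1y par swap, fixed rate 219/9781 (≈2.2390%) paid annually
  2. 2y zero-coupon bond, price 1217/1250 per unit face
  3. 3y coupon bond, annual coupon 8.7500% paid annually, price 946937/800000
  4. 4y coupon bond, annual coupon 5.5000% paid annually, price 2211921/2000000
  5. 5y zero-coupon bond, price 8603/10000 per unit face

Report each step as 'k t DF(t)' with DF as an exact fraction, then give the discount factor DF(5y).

step 1 [1y] swap r/1=219/9781: DF=(1 − 219/9781·(0))/(1+219/9781) = 9781/10000 ≈ 0.978100
step 2 [2y] zero: DF = P = 1217/1250 ≈ 0.973600
step 3 [3y] bond c/1=7/80: DF=(946937/800000 − 7/80·(0.978100+0.973600))/(1+7/80) = 4657/5000 ≈ 0.931400
step 4 [4y] bond c/1=11/200: DF=(2211921/2000000 − 11/200·(0.978100+0.973600+0.931400))/(1+11/200) = 449/500 ≈ 0.898000
step 5 [5y] zero: DF = P = 8603/10000 ≈ 0.860300

1 1 9781/10000
2 2 1217/1250
3 3 4657/5000
4 4 449/500
5 5 8603/10000
DF(5y) = 8603/10000 ≈ 0.860300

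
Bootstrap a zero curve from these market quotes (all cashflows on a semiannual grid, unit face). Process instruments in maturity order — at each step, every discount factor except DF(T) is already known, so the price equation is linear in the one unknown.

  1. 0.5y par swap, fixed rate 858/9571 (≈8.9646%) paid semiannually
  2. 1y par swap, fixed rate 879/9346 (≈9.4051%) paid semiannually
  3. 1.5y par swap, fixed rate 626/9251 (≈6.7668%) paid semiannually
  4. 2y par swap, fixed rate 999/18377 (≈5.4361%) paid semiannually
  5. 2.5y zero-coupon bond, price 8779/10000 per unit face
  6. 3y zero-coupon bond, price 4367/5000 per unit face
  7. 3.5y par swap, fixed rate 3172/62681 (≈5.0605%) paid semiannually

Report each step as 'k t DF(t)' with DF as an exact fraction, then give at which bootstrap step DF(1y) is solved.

1 1/2 9571/10000
2 1 9121/10000
3 3/2 9061/10000
4 2 9001/10000
5 5/2 8779/10000
6 3 4367/5000
7 7/2 4207/5000
DF(1y) is solved at step 2

step 1 [0.5y] swap r/2=429/9571: DF=(1 − 429/9571·(0))/(1+429/9571) = 9571/10000 ≈ 0.957100
step 2 [1y] swap r/2=879/18692: DF=(1 − 879/18692·(0.957100))/(1+879/18692) = 9121/10000 ≈ 0.912100
step 3 [1.5y] swap r/2=313/9251: DF=(1 − 313/9251·(0.957100+0.912100))/(1+313/9251) = 9061/10000 ≈ 0.906100
step 4 [2y] swap r/2=999/36754: DF=(1 − 999/36754·(0.957100+0.912100+0.906100))/(1+999/36754) = 9001/10000 ≈ 0.900100
step 5 [2.5y] zero: DF = P = 8779/10000 ≈ 0.877900
step 6 [3y] zero: DF = P = 4367/5000 ≈ 0.873400
step 7 [3.5y] swap r/2=1586/62681: DF=(1 − 1586/62681·(0.957100+0.912100+0.906100+0.900100+0.877900+0.873400))/(1+1586/62681) = 4207/5000 ≈ 0.841400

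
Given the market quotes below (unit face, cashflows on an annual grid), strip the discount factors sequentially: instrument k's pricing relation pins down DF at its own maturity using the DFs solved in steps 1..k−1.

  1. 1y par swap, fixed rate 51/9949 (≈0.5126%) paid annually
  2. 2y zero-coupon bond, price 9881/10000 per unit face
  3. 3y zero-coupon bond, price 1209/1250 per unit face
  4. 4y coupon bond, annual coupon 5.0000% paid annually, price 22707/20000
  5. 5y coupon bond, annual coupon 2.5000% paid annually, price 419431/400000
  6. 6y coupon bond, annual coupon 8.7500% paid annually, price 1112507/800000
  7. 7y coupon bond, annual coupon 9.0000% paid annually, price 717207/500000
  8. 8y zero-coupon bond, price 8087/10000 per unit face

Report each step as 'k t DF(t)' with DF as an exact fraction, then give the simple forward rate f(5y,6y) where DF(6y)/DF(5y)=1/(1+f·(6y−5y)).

step 1 [1y] swap r/1=51/9949: DF=(1 − 51/9949·(0))/(1+51/9949) = 9949/10000 ≈ 0.994900
step 2 [2y] zero: DF = P = 9881/10000 ≈ 0.988100
step 3 [3y] zero: DF = P = 1209/1250 ≈ 0.967200
step 4 [4y] bond c/1=1/20: DF=(22707/20000 − 1/20·(0.994900+0.988100+0.967200))/(1+1/20) = 588/625 ≈ 0.940800
step 5 [5y] bond c/1=1/40: DF=(419431/400000 − 1/40·(0.994900+0.988100+0.967200+0.940800))/(1+1/40) = 9281/10000 ≈ 0.928100
step 6 [6y] bond c/1=7/80: DF=(1112507/800000 − 7/80·(0.994900+0.988100+0.967200+0.940800+0.928100))/(1+7/80) = 891/1000 ≈ 0.891000
step 7 [7y] bond c/1=9/100: DF=(717207/500000 − 9/100·(0.994900+0.988100+0.967200+0.940800+0.928100+0.891000))/(1+9/100) = 1689/2000 ≈ 0.844500
step 8 [8y] zero: DF = P = 8087/10000 ≈ 0.808700

1 1 9949/10000
2 2 9881/10000
3 3 1209/1250
4 4 588/625
5 5 9281/10000
6 6 891/1000
7 7 1689/2000
8 8 8087/10000
f(5y,6y) = ((9281/10000)/(891/1000) − 1)/(1) = 371/8910 ≈ 4.1639%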